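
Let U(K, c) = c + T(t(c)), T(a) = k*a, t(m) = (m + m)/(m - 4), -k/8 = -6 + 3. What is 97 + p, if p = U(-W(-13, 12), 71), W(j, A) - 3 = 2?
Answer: 14664/67 ≈ 218.87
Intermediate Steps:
k = 24 (k = -8*(-6 + 3) = -8*(-3) = 24)
W(j, A) = 5 (W(j, A) = 3 + 2 = 5)
t(m) = 2*m/(-4 + m) (t(m) = (2*m)/(-4 + m) = 2*m/(-4 + m))
T(a) = 24*a
U(K, c) = c + 48*c/(-4 + c) (U(K, c) = c + 24*(2*c/(-4 + c)) = c + 48*c/(-4 + c))
p = 8165/67 (p = 71*(44 + 71)/(-4 + 71) = 71*115/67 = 71*(1/67)*115 = 8165/67 ≈ 121.87)
97 + p = 97 + 8165/67 = 14664/67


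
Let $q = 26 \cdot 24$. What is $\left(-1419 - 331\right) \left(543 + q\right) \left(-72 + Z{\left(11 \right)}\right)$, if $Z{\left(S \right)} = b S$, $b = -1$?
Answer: $169506750$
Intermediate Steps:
$Z{\left(S \right)} = - S$
$q = 624$
$\left(-1419 - 331\right) \left(543 + q\right) \left(-72 + Z{\left(11 \right)}\right) = \left(-1419 - 331\right) \left(543 + 624\right) \left(-72 - 11\right) = - 1750 \cdot 1167 \left(-72 - 11\right) = - 1750 \cdot 1167 \left(-83\right) = \left(-1750\right) \left(-96861\right) = 169506750$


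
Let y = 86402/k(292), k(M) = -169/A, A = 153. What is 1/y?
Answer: -169/13219506 ≈ -1.2784e-5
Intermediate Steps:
k(M) = -169/153
y = -13219506/169 (y = 86402/(-169/153) = 86402*(-153/169) = -13219506/169 ≈ -78222.)
1/y = 1/(-13219506/169) = -169/13219506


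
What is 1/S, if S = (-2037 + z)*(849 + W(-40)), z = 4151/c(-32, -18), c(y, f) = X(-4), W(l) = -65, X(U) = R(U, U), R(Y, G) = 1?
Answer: 1/1657376 ≈ 6.0336e-7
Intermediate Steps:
X(U) = 1
c(y, f) = 1
z = 4151 (z = 4151/1 = 4151*1 = 4151)
S = 1657376 (S = (-2037 + 4151)*(849 - 65) = 2114*784 = 1657376)
1/S = 1/1657376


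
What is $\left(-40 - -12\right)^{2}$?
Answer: $784$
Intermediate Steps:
$\left(-40 - -12\right)^{2} = \left(-40 + 12\right)^{2} = \left(-28\right)^{2} = 784$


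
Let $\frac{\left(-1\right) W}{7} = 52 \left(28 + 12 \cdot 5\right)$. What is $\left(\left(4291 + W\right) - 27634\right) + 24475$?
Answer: $-30900$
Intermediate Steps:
$W = -32032$ ($W = - 7 \cdot 52 \left(28 + 12 \cdot 5\right) = - 7 \cdot 52 \left(28 + 60\right) = - 7 \cdot 52 \cdot 88 = \left(-7\right) 4576 = -32032$)
$\left(\left(4291 + W\right) - 27634\right) + 24475 = \left(\left(4291 - 32032\right) - 27634\right) + 24475 = \left(-27741 - 27634\right) + 24475 = -55375 + 24475 = -30900$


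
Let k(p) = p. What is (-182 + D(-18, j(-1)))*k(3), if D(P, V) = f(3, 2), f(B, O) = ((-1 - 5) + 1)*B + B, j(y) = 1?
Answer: -582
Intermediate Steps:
f(B, O) = -4*B (f(B, O) = (-6 + 1)*B + B = -5*B + B = -4*B)
D(P, V) = -12 (D(P, V) = -4*3 = -12)
(-182 + D(-18, j(-1)))*k(3) = (-182 - 12)*3 = -194*3 = -582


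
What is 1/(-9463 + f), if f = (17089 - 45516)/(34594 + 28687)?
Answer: -63281/598856530 ≈ -0.00010567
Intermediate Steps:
f = -28427/63281 ≈ -0.44922
1/(-9463 + f) = 1/(-9463 - 28427/63281) = 1/(-598856530/63281) = -63281/598856530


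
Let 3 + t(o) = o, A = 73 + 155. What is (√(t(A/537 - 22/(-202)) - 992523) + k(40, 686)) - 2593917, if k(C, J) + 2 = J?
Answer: -2593233 + 33*I*√297894571099/18079 ≈ -2.5932e+6 + 996.26*I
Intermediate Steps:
A = 228
k(C, J) = -2 + J
t(o) = -3 + o
(√(t(A/537 - 22/(-202)) - 992523) + k(40, 686)) - 2593917 = (√((-3 + (228/537 - 22/(-202))) - 992523) + (-2 + 686)) - 2593917 = (√((-3 + (228*(1/537) - 22*(-1/202))) - 992523) + 684) - 2593917 = (√((-3 + (76/179 + 11/101)) - 992523) + 684) - 2593917 = (√((-3 + 9645/18079) - 992523) + 684) - 2593917 = (√(-44592/18079 - 992523) + 684) - 2593917 = (√(-17943867909/18079) + 684) - 2593917 = (33*I*√297894571099/18079 + 684) - 2593917 = (684 + 33*I*√297894571099/18079) - 2593917 = -2593233 + 33*I*√297894571099/18079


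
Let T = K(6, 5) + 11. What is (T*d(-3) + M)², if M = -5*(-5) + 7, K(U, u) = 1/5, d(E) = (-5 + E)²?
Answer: 14017536/25 ≈ 5.6070e+5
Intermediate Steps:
K(U, u) = ⅕
T = 56/5 (T = ⅕ + 11 = 56/5 ≈ 11.200)
M = 32 (M = 25 + 7 = 32)
(T*d(-3) + M)² = (56*(-5 - 3)²/5 + 32)² = ((56/5)*(-8)² + 32)² = ((56/5)*64 + 32)² = (3584/5 + 32)² = (3744/5)² = 14017536/25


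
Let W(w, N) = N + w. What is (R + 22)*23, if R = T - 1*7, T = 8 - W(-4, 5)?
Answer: 506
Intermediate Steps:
T = 7 (T = 8 - (5 - 4) = 8 - 1*1 = 8 - 1 = 7)
R = 0 (R = 7 - 1*7 = 7 - 7 = 0)
(R + 22)*23 = (0 + 22)*23 = 22*23 = 506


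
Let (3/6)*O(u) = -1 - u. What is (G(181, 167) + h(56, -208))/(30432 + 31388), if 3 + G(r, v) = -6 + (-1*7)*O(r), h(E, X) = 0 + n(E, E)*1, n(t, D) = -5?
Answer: 1267/30910 ≈ 0.040990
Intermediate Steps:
O(u) = -2 - 2*u (O(u) = 2*(-1 - u) = -2 - 2*u)
h(E, X) = -5 (h(E, X) = 0 - 5*1 = 0 - 5 = -5)
G(r, v) = 5 + 14*r (G(r, v) = -3 + (-6 + (-1*7)*(-2 - 2*r)) = -3 + (-6 - 7*(-2 - 2*r)) = -3 + (-6 + (14 + 14*r)) = -3 + (8 + 14*r) = 5 + 14*r)
(G(181, 167) + h(56, -208))/(30432 + 31388) = ((5 + 14*181) - 5)/(30432 + 31388) = ((5 + 2534) - 5)/61820 = (2539 - 5)*(1/61820) = 2534*(1/61820) = 1267/30910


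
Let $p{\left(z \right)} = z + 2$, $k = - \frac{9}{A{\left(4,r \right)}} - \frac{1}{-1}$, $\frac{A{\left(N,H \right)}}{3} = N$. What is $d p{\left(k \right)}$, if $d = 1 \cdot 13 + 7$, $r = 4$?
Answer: $45$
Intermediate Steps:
$A{\left(N,H \right)} = 3 N$
$k = \frac{1}{4}$ ($k = - \frac{9}{3 \cdot 4} - \frac{1}{-1} = - \frac{9}{12} - -1 = \left(-9\right) \frac{1}{12} + 1 = - \frac{3}{4} + 1 = \frac{1}{4} \approx 0.25$)
$p{\left(z \right)} = 2 + z$
$d = 20$ ($d = 13 + 7 = 20$)
$d p{\left(k \right)} = 20 \left(2 + \frac{1}{4}\right) = 20 \cdot \frac{9}{4} = 45$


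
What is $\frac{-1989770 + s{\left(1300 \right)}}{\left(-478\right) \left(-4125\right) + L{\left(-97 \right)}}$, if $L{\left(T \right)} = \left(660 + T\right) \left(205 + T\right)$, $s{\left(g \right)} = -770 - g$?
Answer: $- \frac{995920}{1016277} \approx -0.97997$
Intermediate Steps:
$L{\left(T \right)} = \left(205 + T\right) \left(660 + T\right)$
$\frac{-1989770 + s{\left(1300 \right)}}{\left(-478\right) \left(-4125\right) + L{\left(-97 \right)}} = \frac{-1989770 - 2070}{\left(-478\right) \left(-4125\right) + \left(135300 + \left(-97\right)^{2} + 865 \left(-97\right)\right)} = \frac{-1989770 - 2070}{1971750 + \left(135300 + 9409 - 83905\right)} = \frac{-1989770 - 2070}{1971750 + 60804} = - \frac{1991840}{2032554} = \left(-1991840\right) \frac{1}{2032554} = - \frac{995920}{1016277}$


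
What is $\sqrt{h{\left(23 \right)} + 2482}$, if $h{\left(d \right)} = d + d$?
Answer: $4 \sqrt{158} \approx 50.279$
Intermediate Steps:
$h{\left(d \right)} = 2 d$
$\sqrt{h{\left(23 \right)} + 2482} = \sqrt{2 \cdot 23 + 2482} = \sqrt{46 + 2482} = \sqrt{2528} = 4 \sqrt{158}$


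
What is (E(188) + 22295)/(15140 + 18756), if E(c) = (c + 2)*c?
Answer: 58015/33896 ≈ 1.7116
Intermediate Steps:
E(c) = c*(2 + c) (E(c) = (2 + c)*c = c*(2 + c))
(E(188) + 22295)/(15140 + 18756) = (188*(2 + 188) + 22295)/(15140 + 18756) = (188*190 + 22295)/33896 = (35720 + 22295)*(1/33896) = 58015*(1/33896) = 58015/33896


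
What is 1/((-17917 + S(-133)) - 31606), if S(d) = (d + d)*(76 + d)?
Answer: -1/34361 ≈ -2.9103e-5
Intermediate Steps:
S(d) = 2*d*(76 + d) (S(d) = (2*d)*(76 + d) = 2*d*(76 + d))
1/((-17917 + S(-133)) - 31606) = 1/((-17917 + 2*(-133)*(76 - 133)) - 31606) = 1/((-17917 + 2*(-133)*(-57)) - 31606) = 1/((-17917 + 15162) - 31606) = 1/(-2755 - 31606) = 1/(-34361) = -1/34361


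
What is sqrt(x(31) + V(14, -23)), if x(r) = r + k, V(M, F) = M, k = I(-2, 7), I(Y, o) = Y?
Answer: sqrt(43) ≈ 6.5574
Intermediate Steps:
k = -2
x(r) = -2 + r (x(r) = r - 2 = -2 + r)
sqrt(x(31) + V(14, -23)) = sqrt((-2 + 31) + 14) = sqrt(29 + 14) = sqrt(43)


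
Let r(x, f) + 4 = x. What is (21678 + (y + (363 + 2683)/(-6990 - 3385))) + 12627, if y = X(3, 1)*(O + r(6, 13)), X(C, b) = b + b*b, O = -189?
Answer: 352031079/10375 ≈ 33931.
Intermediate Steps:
r(x, f) = -4 + x
X(C, b) = b + b²
y = -374 (y = (1*(1 + 1))*(-189 + (-4 + 6)) = (1*2)*(-189 + 2) = 2*(-187) = -374)
(21678 + (y + (363 + 2683)/(-6990 - 3385))) + 12627 = (21678 + (-374 + (363 + 2683)/(-6990 - 3385))) + 12627 = (21678 + (-374 + 3046/(-10375))) + 12627 = (21678 + (-374 + 3046*(-1/10375))) + 12627 = (21678 + (-374 - 3046/10375)) + 12627 = (21678 - 3883296/10375) + 12627 = 221025954/10375 + 12627 = 352031079/10375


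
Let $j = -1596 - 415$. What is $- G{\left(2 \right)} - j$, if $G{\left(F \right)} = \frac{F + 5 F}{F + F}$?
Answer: $2008$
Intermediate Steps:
$G{\left(F \right)} = 3$ ($G{\left(F \right)} = \frac{6 F}{2 F} = 6 F \frac{1}{2 F} = 3$)
$j = -2011$
$- G{\left(2 \right)} - j = \left(-1\right) 3 - -2011 = -3 + 2011 = 2008$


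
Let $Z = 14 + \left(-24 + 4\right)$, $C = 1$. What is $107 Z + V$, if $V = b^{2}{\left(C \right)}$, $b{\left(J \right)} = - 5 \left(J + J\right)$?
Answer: $-542$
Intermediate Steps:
$b{\left(J \right)} = - 10 J$ ($b{\left(J \right)} = - 5 \cdot 2 J = - 10 J$)
$Z = -6$ ($Z = 14 - 20 = -6$)
$V = 100$ ($V = \left(\left(-10\right) 1\right)^{2} = \left(-10\right)^{2} = 100$)
$107 Z + V = 107 \left(-6\right) + 100 = -642 + 100 = -542$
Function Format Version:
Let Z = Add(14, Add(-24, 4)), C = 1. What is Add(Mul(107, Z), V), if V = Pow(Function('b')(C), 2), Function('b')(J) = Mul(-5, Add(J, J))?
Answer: -542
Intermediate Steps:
Function('b')(J) = Mul(-10, J) (Function('b')(J) = Mul(-5, Mul(2, J)) = Mul(-10, J))
Z = -6 (Z = Add(14, -20) = -6)
V = 100 (V = Pow(Mul(-10, 1), 2) = Pow(-10, 2) = 100)
Add(Mul(107, Z), V) = Add(Mul(107, -6), 100) = Add(-642, 100) = -542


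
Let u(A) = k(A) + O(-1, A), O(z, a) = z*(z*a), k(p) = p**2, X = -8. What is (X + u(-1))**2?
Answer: 64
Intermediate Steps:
O(z, a) = a*z**2 (O(z, a) = z*(a*z) = a*z**2)
u(A) = A + A**2 (u(A) = A**2 + A*(-1)**2 = A**2 + A*1 = A**2 + A = A + A**2)
(X + u(-1))**2 = (-8 - (1 - 1))**2 = (-8 - 1*0)**2 = (-8 + 0)**2 = (-8)**2 = 64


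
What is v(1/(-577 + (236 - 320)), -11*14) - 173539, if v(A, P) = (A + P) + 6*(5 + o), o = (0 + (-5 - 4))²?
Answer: -114469998/661 ≈ -1.7318e+5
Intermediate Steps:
o = 81 (o = (0 - 9)² = (-9)² = 81)
v(A, P) = 516 + A + P (v(A, P) = (A + P) + 6*(5 + 81) = (A + P) + 6*86 = (A + P) + 516 = 516 + A + P)
v(1/(-577 + (236 - 320)), -11*14) - 173539 = (516 + 1/(-577 + (236 - 320)) - 11*14) - 173539 = (516 + 1/(-577 - 84) - 154) - 173539 = (516 + 1/(-661) - 154) - 173539 = (516 - 1/661 - 154) - 173539 = 239281/661 - 173539 = -114469998/661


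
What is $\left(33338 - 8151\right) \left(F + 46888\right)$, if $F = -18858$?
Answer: $705991610$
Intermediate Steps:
$\left(33338 - 8151\right) \left(F + 46888\right) = \left(33338 - 8151\right) \left(-18858 + 46888\right) = 25187 \cdot 28030 = 705991610$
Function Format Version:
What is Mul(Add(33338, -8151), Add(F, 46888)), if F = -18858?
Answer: 705991610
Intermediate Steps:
Mul(Add(33338, -8151), Add(F, 46888)) = Mul(Add(33338, -8151), Add(-18858, 46888)) = Mul(25187, 28030) = 705991610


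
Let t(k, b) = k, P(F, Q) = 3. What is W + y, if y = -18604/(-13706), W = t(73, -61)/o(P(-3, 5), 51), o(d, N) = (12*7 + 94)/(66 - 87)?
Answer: -99437/13706 ≈ -7.2550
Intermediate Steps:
o(d, N) = -178/21 (o(d, N) = (84 + 94)/(-21) = 178*(-1/21) = -178/21)
W = -1533/178 (W = 73/(-178/21) = 73*(-21/178) = -1533/178 ≈ -8.6124)
y = 9302/6853 (y = -18604*(-1/13706) = 9302/6853 ≈ 1.3574)
W + y = -1533/178 + 9302/6853 = -99437/13706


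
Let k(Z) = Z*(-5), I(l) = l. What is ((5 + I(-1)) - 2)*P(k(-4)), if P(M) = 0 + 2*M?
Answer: 80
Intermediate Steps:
k(Z) = -5*Z
P(M) = 2*M
((5 + I(-1)) - 2)*P(k(-4)) = ((5 - 1) - 2)*(2*(-5*(-4))) = (4 - 2)*(2*20) = 2*40 = 80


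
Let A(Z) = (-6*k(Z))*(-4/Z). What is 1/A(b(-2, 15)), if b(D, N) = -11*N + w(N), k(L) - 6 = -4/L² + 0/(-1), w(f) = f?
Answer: -140625/134996 ≈ -1.0417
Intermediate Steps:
k(L) = 6 - 4/L² (k(L) = 6 + (-4/L² + 0/(-1)) = 6 + (-4/L² + 0*(-1)) = 6 + (-4/L² + 0) = 6 - 4/L²)
b(D, N) = -10*N (b(D, N) = -11*N + N = -10*N)
A(Z) = -4*(-36 + 24/Z²)/Z (A(Z) = (-6*(6 - 4/Z²))*(-4/Z) = (-36 + 24/Z²)*(-4/Z) = -4*(-36 + 24/Z²)/Z)
1/A(b(-2, 15)) = 1/(-96/(-10*15)³ + 144/((-10*15))) = 1/(-96/(-150)³ + 144/(-150)) = 1/(-96*(-1/3375000) + 144*(-1/150)) = 1/(4/140625 - 24/25) = 1/(-134996/140625) = -140625/134996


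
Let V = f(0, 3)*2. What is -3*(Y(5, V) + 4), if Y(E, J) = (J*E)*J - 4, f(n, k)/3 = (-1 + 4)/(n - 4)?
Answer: -1215/4 ≈ -303.75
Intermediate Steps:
f(n, k) = 9/(-4 + n) (f(n, k) = 3*((-1 + 4)/(n - 4)) = 3*(3/(-4 + n)) = 9/(-4 + n))
V = -9/2 (V = (9/(-4 + 0))*2 = (9/(-4))*2 = (9*(-1/4))*2 = -9/4*2 = -9/2 ≈ -4.5000)
Y(E, J) = -4 + E*J**2 (Y(E, J) = (E*J)*J - 4 = E*J**2 - 4 = -4 + E*J**2)
-3*(Y(5, V) + 4) = -3*((-4 + 5*(-9/2)**2) + 4) = -3*((-4 + 5*(81/4)) + 4) = -3*((-4 + 405/4) + 4) = -3*(389/4 + 4) = -3*405/4 = -1215/4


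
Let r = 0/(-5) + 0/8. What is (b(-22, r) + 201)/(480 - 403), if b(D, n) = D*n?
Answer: 201/77 ≈ 2.6104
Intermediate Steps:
r = 0 (r = 0*(-⅕) + 0*(⅛) = 0 + 0 = 0)
(b(-22, r) + 201)/(480 - 403) = (-22*0 + 201)/(480 - 403) = (0 + 201)/77 = 201*(1/77) = 201/77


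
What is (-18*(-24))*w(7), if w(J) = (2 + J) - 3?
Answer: 2592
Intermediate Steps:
w(J) = -1 + J
(-18*(-24))*w(7) = (-18*(-24))*(-1 + 7) = 432*6 = 2592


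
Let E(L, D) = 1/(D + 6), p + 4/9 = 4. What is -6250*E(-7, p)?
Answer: -28125/43 ≈ -654.07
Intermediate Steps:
p = 32/9 (p = -4/9 + 4 = 32/9 ≈ 3.5556)
E(L, D) = 1/(6 + D)
-6250*E(-7, p) = -6250/(6 + 32/9) = -6250/86/9 = -6250*9/86 = -28125/43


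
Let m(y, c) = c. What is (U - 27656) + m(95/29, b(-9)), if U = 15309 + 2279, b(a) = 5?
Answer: -10063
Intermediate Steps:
U = 17588
(U - 27656) + m(95/29, b(-9)) = (17588 - 27656) + 5 = -10068 + 5 = -10063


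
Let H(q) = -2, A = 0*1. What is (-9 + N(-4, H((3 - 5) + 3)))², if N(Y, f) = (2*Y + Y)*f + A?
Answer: 225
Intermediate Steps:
A = 0
N(Y, f) = 3*Y*f (N(Y, f) = (2*Y + Y)*f + 0 = (3*Y)*f + 0 = 3*Y*f + 0 = 3*Y*f)
(-9 + N(-4, H((3 - 5) + 3)))² = (-9 + 3*(-4)*(-2))² = (-9 + 24)² = 15² = 225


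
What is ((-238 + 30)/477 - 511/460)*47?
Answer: -15953069/219420 ≈ -72.706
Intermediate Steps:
((-238 + 30)/477 - 511/460)*47 = (-208*1/477 - 511*1/460)*47 = (-208/477 - 511/460)*47 = -339427/219420*47 = -15953069/219420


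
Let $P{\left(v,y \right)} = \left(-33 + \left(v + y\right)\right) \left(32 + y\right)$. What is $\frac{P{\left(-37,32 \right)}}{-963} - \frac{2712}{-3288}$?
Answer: $\frac{442003}{131931} \approx 3.3503$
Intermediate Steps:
$P{\left(v,y \right)} = \left(32 + y\right) \left(-33 + v + y\right)$ ($P{\left(v,y \right)} = \left(-33 + v + y\right) \left(32 + y\right) = \left(32 + y\right) \left(-33 + v + y\right)$)
$\frac{P{\left(-37,32 \right)}}{-963} - \frac{2712}{-3288} = \frac{-1056 + 32^{2} - 32 + 32 \left(-37\right) - 1184}{-963} - \frac{2712}{-3288} = \left(-1056 + 1024 - 32 - 1184 - 1184\right) \left(- \frac{1}{963}\right) - - \frac{113}{137} = \left(-2432\right) \left(- \frac{1}{963}\right) + \frac{113}{137} = \frac{2432}{963} + \frac{113}{137} = \frac{442003}{131931}$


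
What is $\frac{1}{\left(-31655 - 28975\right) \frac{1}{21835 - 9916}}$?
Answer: $- \frac{3973}{20210} \approx -0.19659$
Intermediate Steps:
$\frac{1}{\left(-31655 - 28975\right) \frac{1}{21835 - 9916}} = \frac{1}{\left(-60630\right) \frac{1}{11919}} = \frac{1}{- \frac{20210}{3973}} = - \frac{3973}{20210}$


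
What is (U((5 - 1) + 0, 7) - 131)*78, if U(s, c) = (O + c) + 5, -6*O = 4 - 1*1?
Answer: -9321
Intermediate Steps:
O = -½ (O = -(4 - 1*1)/6 = -(4 - 1)/6 = -⅙*3 = -½ ≈ -0.50000)
U(s, c) = 9/2 + c (U(s, c) = (-½ + c) + 5 = 9/2 + c)
(U((5 - 1) + 0, 7) - 131)*78 = ((9/2 + 7) - 131)*78 = (23/2 - 131)*78 = -239/2*78 = -9321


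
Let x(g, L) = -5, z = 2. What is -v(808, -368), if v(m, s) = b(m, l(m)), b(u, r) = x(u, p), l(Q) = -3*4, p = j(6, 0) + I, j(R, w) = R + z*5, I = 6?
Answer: 5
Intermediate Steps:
j(R, w) = 10 + R (j(R, w) = R + 2*5 = R + 10 = 10 + R)
p = 22 (p = (10 + 6) + 6 = 16 + 6 = 22)
l(Q) = -12
b(u, r) = -5
v(m, s) = -5
-v(808, -368) = -1*(-5) = 5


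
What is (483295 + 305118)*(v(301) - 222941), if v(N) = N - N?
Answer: -175769582633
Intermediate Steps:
v(N) = 0
(483295 + 305118)*(v(301) - 222941) = (483295 + 305118)*(0 - 222941) = 788413*(-222941) = -175769582633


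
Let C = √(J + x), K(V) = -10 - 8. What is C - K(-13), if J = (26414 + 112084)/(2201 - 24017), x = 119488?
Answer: 18 + √43877963785/606 ≈ 363.66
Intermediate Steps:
K(V) = -18
J = -23083/3636 (J = 138498/(-21816) = 138498*(-1/21816) = -23083/3636 ≈ -6.3485)
C = √43877963785/606 (C = √(-23083/3636 + 119488) = √(434435285/3636) = √43877963785/606 ≈ 345.66)
C - K(-13) = √43877963785/606 - 1*(-18) = √43877963785/606 + 18 = 18 + √43877963785/606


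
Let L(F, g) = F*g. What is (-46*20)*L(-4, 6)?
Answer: 22080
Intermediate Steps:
(-46*20)*L(-4, 6) = (-46*20)*(-4*6) = -920*(-24) = 22080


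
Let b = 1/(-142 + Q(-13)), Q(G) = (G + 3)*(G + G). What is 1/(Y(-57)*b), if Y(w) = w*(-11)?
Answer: 118/627 ≈ 0.18820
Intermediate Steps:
Y(w) = -11*w
Q(G) = 2*G*(3 + G) (Q(G) = (3 + G)*(2*G) = 2*G*(3 + G))
b = 1/118 (b = 1/(-142 + 2*(-13)*(3 - 13)) = 1/(-142 + 2*(-13)*(-10)) = 1/(-142 + 260) = 1/118 ≈ 0.0084746)
1/(Y(-57)*b) = 1/(-11*(-57)*(1/118)) = 1/(627*(1/118)) = 1/(627/118) = 118/627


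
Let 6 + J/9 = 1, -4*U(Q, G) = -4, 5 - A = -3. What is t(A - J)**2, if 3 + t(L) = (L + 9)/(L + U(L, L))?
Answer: 2500/729 ≈ 3.4294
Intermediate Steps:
A = 8 (A = 5 - 1*(-3) = 5 + 3 = 8)
U(Q, G) = 1 (U(Q, G) = -1/4*(-4) = 1)
J = -45 (J = -54 + 9*1 = -54 + 9 = -45)
t(L) = -3 + (9 + L)/(1 + L) (t(L) = -3 + (L + 9)/(L + 1) = -3 + (9 + L)/(1 + L))
t(A - J)**2 = (2*(3 - (8 - 1*(-45)))/(1 + (8 - 1*(-45))))**2 = (2*(3 - (8 + 45))/(1 + (8 + 45)))**2 = (2*(3 - 1*53)/(1 + 53))**2 = (2*(3 - 53)/54)**2 = (2*(1/54)*(-50))**2 = (-50/27)**2 = 2500/729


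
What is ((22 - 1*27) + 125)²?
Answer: 14400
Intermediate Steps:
((22 - 1*27) + 125)² = ((22 - 27) + 125)² = (-5 + 125)² = 120² = 14400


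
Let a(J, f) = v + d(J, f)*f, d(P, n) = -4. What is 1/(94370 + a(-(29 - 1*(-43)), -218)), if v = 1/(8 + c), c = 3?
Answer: 11/1047663 ≈ 1.0500e-5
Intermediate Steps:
v = 1/11 (v = 1/(8 + 3) = 1/11 ≈ 0.090909)
a(J, f) = 1/11 - 4*f
1/(94370 + a(-(29 - 1*(-43)), -218)) = 1/(94370 + (1/11 - 4*(-218))) = 1/(94370 + (1/11 + 872)) = 1/(94370 + 9593/11) = 1/(1047663/11) = 11/1047663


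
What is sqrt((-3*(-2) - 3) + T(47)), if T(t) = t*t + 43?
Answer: sqrt(2255) ≈ 47.487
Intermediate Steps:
T(t) = 43 + t**2 (T(t) = t**2 + 43 = 43 + t**2)
sqrt((-3*(-2) - 3) + T(47)) = sqrt((-3*(-2) - 3) + (43 + 47**2)) = sqrt((6 - 3) + (43 + 2209)) = sqrt(3 + 2252) = sqrt(2255)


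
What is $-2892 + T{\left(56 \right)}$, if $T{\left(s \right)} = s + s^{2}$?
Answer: $300$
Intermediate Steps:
$-2892 + T{\left(56 \right)} = -2892 + 56 \left(1 + 56\right) = -2892 + 56 \cdot 57 = -2892 + 3192 = 300$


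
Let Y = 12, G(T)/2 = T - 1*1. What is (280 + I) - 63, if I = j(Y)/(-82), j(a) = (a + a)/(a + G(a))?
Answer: 151243/697 ≈ 216.99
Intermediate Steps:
G(T) = -2 + 2*T (G(T) = 2*(T - 1*1) = 2*(T - 1) = 2*(-1 + T) = -2 + 2*T)
j(a) = 2*a/(-2 + 3*a) (j(a) = (a + a)/(a + (-2 + 2*a)) = (2*a)/(-2 + 3*a) = 2*a/(-2 + 3*a))
I = -6/697 (I = (2*12/(-2 + 3*12))/(-82) = (2*12/(-2 + 36))*(-1/82) = (2*12/34)*(-1/82) = (2*12*(1/34))*(-1/82) = (12/17)*(-1/82) = -6/697 ≈ -0.0086083)
(280 + I) - 63 = (280 - 6/697) - 63 = 195154/697 - 63 = 151243/697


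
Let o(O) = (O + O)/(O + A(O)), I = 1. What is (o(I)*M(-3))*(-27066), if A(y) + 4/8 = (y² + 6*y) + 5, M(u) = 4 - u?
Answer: -757848/25 ≈ -30314.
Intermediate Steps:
A(y) = 9/2 + y² + 6*y (A(y) = -½ + ((y² + 6*y) + 5) = -½ + (5 + y² + 6*y) = 9/2 + y² + 6*y)
o(O) = 2*O/(9/2 + O² + 7*O) (o(O) = (O + O)/(O + (9/2 + O² + 6*O)) = (2*O)/(9/2 + O² + 7*O) = 2*O/(9/2 + O² + 7*O))
(o(I)*M(-3))*(-27066) = ((4*1/(9 + 2*1² + 14*1))*(4 - 1*(-3)))*(-27066) = ((4*1/(9 + 2*1 + 14))*(4 + 3))*(-27066) = ((4*1/(9 + 2 + 14))*7)*(-27066) = ((4*1/25)*7)*(-27066) = ((4*1*(1/25))*7)*(-27066) = ((4/25)*7)*(-27066) = (28/25)*(-27066) = -757848/25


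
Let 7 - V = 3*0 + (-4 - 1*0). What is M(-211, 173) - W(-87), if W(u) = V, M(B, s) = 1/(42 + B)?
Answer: -1860/169 ≈ -11.006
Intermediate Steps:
V = 11 (V = 7 - (3*0 + (-4 - 1*0)) = 7 - (0 + (-4 + 0)) = 7 - (0 - 4) = 7 - 1*(-4) = 7 + 4 = 11)
W(u) = 11
M(-211, 173) - W(-87) = 1/(42 - 211) - 1*11 = 1/(-169) - 11 = -1/169 - 11 = -1860/169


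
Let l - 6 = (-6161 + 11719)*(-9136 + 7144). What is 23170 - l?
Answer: 11094700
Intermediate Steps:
l = -11071530 (l = 6 + (-6161 + 11719)*(-9136 + 7144) = 6 + 5558*(-1992) = 6 - 11071536 = -11071530)
23170 - l = 23170 - 1*(-11071530) = 23170 + 11071530 = 11094700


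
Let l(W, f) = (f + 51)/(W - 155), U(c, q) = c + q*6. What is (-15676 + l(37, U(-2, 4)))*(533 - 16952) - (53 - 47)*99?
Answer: 30372469287/118 ≈ 2.5739e+8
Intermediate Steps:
U(c, q) = c + 6*q
l(W, f) = (51 + f)/(-155 + W)
(-15676 + l(37, U(-2, 4)))*(533 - 16952) - (53 - 47)*99 = (-15676 + (51 + (-2 + 6*4))/(-155 + 37))*(533 - 16952) - (53 - 47)*99 = (-15676 + (51 + (-2 + 24))/(-118))*(-16419) - 6*99 = (-15676 - (51 + 22)/118)*(-16419) - 1*594 = (-15676 - 1/118*73)*(-16419) - 594 = (-15676 - 73/118)*(-16419) - 594 = -1849841/118*(-16419) - 594 = 30372539379/118 - 594 = 30372469287/118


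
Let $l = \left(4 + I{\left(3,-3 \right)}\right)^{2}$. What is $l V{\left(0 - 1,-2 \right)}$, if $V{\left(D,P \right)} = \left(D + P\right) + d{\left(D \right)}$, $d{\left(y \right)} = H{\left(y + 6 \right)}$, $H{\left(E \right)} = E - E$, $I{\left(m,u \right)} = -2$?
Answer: $-12$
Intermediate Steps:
$l = 4$ ($l = \left(4 - 2\right)^{2} = 2^{2} = 4$)
$H{\left(E \right)} = 0$
$d{\left(y \right)} = 0$
$V{\left(D,P \right)} = D + P$ ($V{\left(D,P \right)} = \left(D + P\right) + 0 = D + P$)
$l V{\left(0 - 1,-2 \right)} = 4 \left(\left(0 - 1\right) - 2\right) = 4 \left(-1 - 2\right) = 4 \left(-3\right) = -12$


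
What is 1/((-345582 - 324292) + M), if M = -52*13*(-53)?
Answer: -1/634046 ≈ -1.5772e-6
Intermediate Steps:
M = 35828 (M = -676*(-53) = 35828)
1/((-345582 - 324292) + M) = 1/((-345582 - 324292) + 35828) = 1/(-669874 + 35828) = 1/(-634046) = -1/634046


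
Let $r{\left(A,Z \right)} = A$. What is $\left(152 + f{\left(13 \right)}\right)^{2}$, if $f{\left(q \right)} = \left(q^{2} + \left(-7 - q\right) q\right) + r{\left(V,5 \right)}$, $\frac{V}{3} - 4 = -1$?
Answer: $4900$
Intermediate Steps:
$V = 9$ ($V = 12 + 3 \left(-1\right) = 12 - 3 = 9$)
$f{\left(q \right)} = 9 + q^{2} + q \left(-7 - q\right)$ ($f{\left(q \right)} = \left(q^{2} + \left(-7 - q\right) q\right) + 9 = \left(q^{2} + q \left(-7 - q\right)\right) + 9 = 9 + q^{2} + q \left(-7 - q\right)$)
$\left(152 + f{\left(13 \right)}\right)^{2} = \left(152 + \left(9 - 91\right)\right)^{2} = \left(152 - 82\right)^{2} = 70^{2} = 4900$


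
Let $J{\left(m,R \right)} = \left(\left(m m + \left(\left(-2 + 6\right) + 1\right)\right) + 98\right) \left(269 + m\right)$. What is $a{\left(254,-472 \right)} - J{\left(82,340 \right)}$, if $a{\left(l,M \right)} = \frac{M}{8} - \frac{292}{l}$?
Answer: $- \frac{304334818}{127} \approx -2.3963 \cdot 10^{6}$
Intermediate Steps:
$a{\left(l,M \right)} = - \frac{292}{l} + \frac{M}{8}$ ($a{\left(l,M \right)} = M \frac{1}{8} - \frac{292}{l} = \frac{M}{8} - \frac{292}{l} = - \frac{292}{l} + \frac{M}{8}$)
$J{\left(m,R \right)} = \left(103 + m^{2}\right) \left(269 + m\right)$ ($J{\left(m,R \right)} = \left(\left(m^{2} + \left(4 + 1\right)\right) + 98\right) \left(269 + m\right) = \left(\left(m^{2} + 5\right) + 98\right) \left(269 + m\right) = \left(\left(5 + m^{2}\right) + 98\right) \left(269 + m\right) = \left(103 + m^{2}\right) \left(269 + m\right)$)
$a{\left(254,-472 \right)} - J{\left(82,340 \right)} = \left(- \frac{292}{254} + \frac{1}{8} \left(-472\right)\right) - \left(27707 + 82^{3} + 103 \cdot 82 + 269 \cdot 82^{2}\right) = \left(\left(-292\right) \frac{1}{254} - 59\right) - \left(27707 + 551368 + 8446 + 269 \cdot 6724\right) = \left(- \frac{146}{127} - 59\right) - \left(27707 + 551368 + 8446 + 1808756\right) = - \frac{7639}{127} - 2396277 = - \frac{304334818}{127}$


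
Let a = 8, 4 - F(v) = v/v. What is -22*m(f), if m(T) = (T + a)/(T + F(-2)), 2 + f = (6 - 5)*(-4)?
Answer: 44/3 ≈ 14.667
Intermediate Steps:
F(v) = 3 (F(v) = 4 - v/v = 4 - 1*1 = 4 - 1 = 3)
f = -6 (f = -2 + (6 - 5)*(-4) = -2 + 1*(-4) = -2 - 4 = -6)
m(T) = (8 + T)/(3 + T) (m(T) = (T + 8)/(T + 3) = (8 + T)/(3 + T))
-22*m(f) = -22*(8 - 6)/(3 - 6) = -22*2/(-3) = -(-22)*2/3 = -22*(-⅔) = 44/3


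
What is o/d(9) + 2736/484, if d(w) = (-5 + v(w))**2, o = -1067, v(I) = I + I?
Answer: -13511/20449 ≈ -0.66072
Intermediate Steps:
v(I) = 2*I
d(w) = (-5 + 2*w)**2
o/d(9) + 2736/484 = -1067/(-5 + 2*9)**2 + 2736/484 = -1067/(-5 + 18)**2 + 2736*(1/484) = -1067/(13**2) + 684/121 = -1067/169 + 684/121 = -13511/20449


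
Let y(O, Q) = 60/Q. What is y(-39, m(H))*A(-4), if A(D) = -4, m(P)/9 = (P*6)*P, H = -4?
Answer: -5/18 ≈ -0.27778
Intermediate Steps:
m(P) = 54*P² (m(P) = 9*((P*6)*P) = 9*((6*P)*P) = 9*(6*P²) = 54*P²)
y(-39, m(H))*A(-4) = (60/((54*(-4)²)))*(-4) = (60/((54*16)))*(-4) = (60/864)*(-4) = (60*(1/864))*(-4) = (5/72)*(-4) = -5/18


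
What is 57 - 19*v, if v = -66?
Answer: 1311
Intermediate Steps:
57 - 19*v = 57 - 19*(-66) = 57 + 1254 = 1311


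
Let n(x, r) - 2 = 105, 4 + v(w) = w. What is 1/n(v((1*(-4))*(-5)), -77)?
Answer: 1/107 ≈ 0.0093458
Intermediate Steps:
v(w) = -4 + w
n(x, r) = 107 (n(x, r) = 2 + 105 = 107)
1/n(v((1*(-4))*(-5)), -77) = 1/107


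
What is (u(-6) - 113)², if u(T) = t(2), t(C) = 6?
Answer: 11449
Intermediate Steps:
u(T) = 6
(u(-6) - 113)² = (6 - 113)² = (-107)² = 11449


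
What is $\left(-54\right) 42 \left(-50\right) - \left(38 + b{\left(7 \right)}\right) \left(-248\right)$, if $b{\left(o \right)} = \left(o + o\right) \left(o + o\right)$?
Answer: $171432$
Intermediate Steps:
$b{\left(o \right)} = 4 o^{2}$ ($b{\left(o \right)} = 2 o 2 o = 4 o^{2}$)
$\left(-54\right) 42 \left(-50\right) - \left(38 + b{\left(7 \right)}\right) \left(-248\right) = \left(-54\right) 42 \left(-50\right) - \left(38 + 4 \cdot 7^{2}\right) \left(-248\right) = \left(-2268\right) \left(-50\right) - \left(38 + 4 \cdot 49\right) \left(-248\right) = 113400 - \left(38 + 196\right) \left(-248\right) = 113400 - 234 \left(-248\right) = 113400 - -58032 = 113400 + 58032 = 171432$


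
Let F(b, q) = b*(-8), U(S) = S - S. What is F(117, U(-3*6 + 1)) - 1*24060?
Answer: -24996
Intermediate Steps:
U(S) = 0
F(b, q) = -8*b
F(117, U(-3*6 + 1)) - 1*24060 = -8*117 - 1*24060 = -936 - 24060 = -24996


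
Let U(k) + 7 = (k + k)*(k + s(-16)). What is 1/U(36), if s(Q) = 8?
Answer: 1/3161 ≈ 0.00031636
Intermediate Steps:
U(k) = -7 + 2*k*(8 + k) (U(k) = -7 + (k + k)*(k + 8) = -7 + (2*k)*(8 + k) = -7 + 2*k*(8 + k))
1/U(36) = 1/(-7 + 2*36² + 16*36) = 1/(-7 + 2*1296 + 576) = 1/(-7 + 2592 + 576) = 1/3161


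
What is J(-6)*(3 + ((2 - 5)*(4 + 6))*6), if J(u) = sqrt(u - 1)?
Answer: -177*I*sqrt(7) ≈ -468.3*I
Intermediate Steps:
J(u) = sqrt(-1 + u)
J(-6)*(3 + ((2 - 5)*(4 + 6))*6) = sqrt(-1 - 6)*(3 + ((2 - 5)*(4 + 6))*6) = sqrt(-7)*(3 - 3*10*6) = (I*sqrt(7))*(3 - 30*6) = (I*sqrt(7))*(3 - 180) = (I*sqrt(7))*(-177) = -177*I*sqrt(7)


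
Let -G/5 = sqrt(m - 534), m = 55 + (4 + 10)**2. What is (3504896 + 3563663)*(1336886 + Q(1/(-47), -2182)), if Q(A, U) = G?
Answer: 9449857567274 - 35342795*I*sqrt(283) ≈ 9.4499e+12 - 5.9456e+8*I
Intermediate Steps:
m = 251 (m = 55 + 14**2 = 55 + 196 = 251)
G = -5*I*sqrt(283) (G = -5*sqrt(251 - 534) = -5*I*sqrt(283) ≈ -84.113*I)
Q(A, U) = -5*I*sqrt(283)
(3504896 + 3563663)*(1336886 + Q(1/(-47), -2182)) = (3504896 + 3563663)*(1336886 - 5*I*sqrt(283)) = 7068559*(1336886 - 5*I*sqrt(283)) = 9449857567274 - 35342795*I*sqrt(283)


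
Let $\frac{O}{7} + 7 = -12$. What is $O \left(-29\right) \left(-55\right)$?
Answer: $-212135$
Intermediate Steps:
$O = -133$ ($O = -49 + 7 \left(-12\right) = -49 - 84 = -133$)
$O \left(-29\right) \left(-55\right) = \left(-133\right) \left(-29\right) \left(-55\right) = 3857 \left(-55\right) = -212135$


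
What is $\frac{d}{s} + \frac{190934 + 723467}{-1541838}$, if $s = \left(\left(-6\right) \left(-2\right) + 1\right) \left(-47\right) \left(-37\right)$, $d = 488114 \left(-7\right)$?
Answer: $- \frac{5288820858131}{34856331666} \approx -151.73$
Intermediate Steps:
$d = -3416798$
$s = 22607$ ($s = \left(12 + 1\right) \left(-47\right) \left(-37\right) = 13 \left(-47\right) \left(-37\right) = \left(-611\right) \left(-37\right) = 22607$)
$\frac{d}{s} + \frac{190934 + 723467}{-1541838} = - \frac{3416798}{22607} + \frac{190934 + 723467}{-1541838} = \left(-3416798\right) \frac{1}{22607} + 914401 \left(- \frac{1}{1541838}\right) = - \frac{3416798}{22607} - \frac{914401}{1541838} = - \frac{5288820858131}{34856331666}$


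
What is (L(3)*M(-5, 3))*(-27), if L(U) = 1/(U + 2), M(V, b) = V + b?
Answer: 54/5 ≈ 10.800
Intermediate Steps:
L(U) = 1/(2 + U)
(L(3)*M(-5, 3))*(-27) = ((-5 + 3)/(2 + 3))*(-27) = (-2/5)*(-27) = ((⅕)*(-2))*(-27) = -⅖*(-27) = 54/5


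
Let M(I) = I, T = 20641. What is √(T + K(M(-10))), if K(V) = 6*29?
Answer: √20815 ≈ 144.27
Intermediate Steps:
K(V) = 174
√(T + K(M(-10))) = √(20641 + 174) = √20815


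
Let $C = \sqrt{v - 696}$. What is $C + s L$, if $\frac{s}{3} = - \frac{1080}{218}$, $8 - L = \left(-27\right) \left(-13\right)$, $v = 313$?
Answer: $\frac{555660}{109} + i \sqrt{383} \approx 5097.8 + 19.57 i$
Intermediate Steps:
$L = -343$ ($L = 8 - \left(-27\right) \left(-13\right) = 8 - 351 = -343$)
$s = - \frac{1620}{109}$ ($s = 3 \left(- \frac{1080}{218}\right) = 3 \left(\left(-1080\right) \frac{1}{218}\right) = 3 \left(- \frac{540}{109}\right) = - \frac{1620}{109} \approx -14.862$)
$C = i \sqrt{383}$ ($C = \sqrt{313 - 696} = \sqrt{-383} = i \sqrt{383} \approx 19.57 i$)
$C + s L = i \sqrt{383} - - \frac{555660}{109} = i \sqrt{383} + \frac{555660}{109} = \frac{555660}{109} + i \sqrt{383}$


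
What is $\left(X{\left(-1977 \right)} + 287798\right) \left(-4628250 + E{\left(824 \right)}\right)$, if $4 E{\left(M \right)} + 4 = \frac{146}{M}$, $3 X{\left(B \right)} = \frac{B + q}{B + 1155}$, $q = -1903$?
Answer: $- \frac{150367792552484475}{112888} \approx -1.332 \cdot 10^{12}$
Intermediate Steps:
$X{\left(B \right)} = \frac{-1903 + B}{3 \left(1155 + B\right)}$ ($X{\left(B \right)} = \frac{\left(B - 1903\right) \frac{1}{B + 1155}}{3} = \frac{\left(-1903 + B\right) \frac{1}{1155 + B}}{3} = \frac{\frac{1}{1155 + B} \left(-1903 + B\right)}{3} = \frac{-1903 + B}{3 \left(1155 + B\right)}$)
$E{\left(M \right)} = -1 + \frac{73}{2 M}$ ($E{\left(M \right)} = -1 + \frac{146 \frac{1}{M}}{4} = -1 + \frac{73}{2 M}$)
$\left(X{\left(-1977 \right)} + 287798\right) \left(-4628250 + E{\left(824 \right)}\right) = \left(\frac{-1903 - 1977}{3 \left(1155 - 1977\right)} + 287798\right) \left(-4628250 + \frac{\frac{73}{2} - 824}{824}\right) = \left(\frac{1}{3} \frac{1}{-822} \left(-3880\right) + 287798\right) \left(-4628250 + \frac{\frac{73}{2} - 824}{824}\right) = \left(\frac{1}{3} \left(- \frac{1}{822}\right) \left(-3880\right) + 287798\right) \left(-4628250 + \frac{1}{824} \left(- \frac{1575}{2}\right)\right) = \left(\frac{1940}{1233} + 287798\right) \left(-4628250 - \frac{1575}{1648}\right) = \frac{354856874}{1233} \left(- \frac{7627357575}{1648}\right) = - \frac{150367792552484475}{112888}$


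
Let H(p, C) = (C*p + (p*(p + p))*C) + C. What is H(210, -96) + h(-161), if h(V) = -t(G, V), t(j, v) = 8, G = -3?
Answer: -8487464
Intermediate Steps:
H(p, C) = C + C*p + 2*C*p² (H(p, C) = (C*p + (p*(2*p))*C) + C = (C*p + (2*p²)*C) + C = (C*p + 2*C*p²) + C = C + C*p + 2*C*p²)
h(V) = -8 (h(V) = -1*8 = -8)
H(210, -96) + h(-161) = -96*(1 + 210 + 2*210²) - 8 = -96*(1 + 210 + 2*44100) - 8 = -96*(1 + 210 + 88200) - 8 = -96*88411 - 8 = -8487456 - 8 = -8487464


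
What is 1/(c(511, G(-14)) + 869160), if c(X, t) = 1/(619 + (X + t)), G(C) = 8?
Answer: 1138/989104081 ≈ 1.1505e-6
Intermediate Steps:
c(X, t) = 1/(619 + X + t)
1/(c(511, G(-14)) + 869160) = 1/(1/(619 + 511 + 8) + 869160) = 1/(1/1138 + 869160) = 1/(989104081/1138) = 1138/989104081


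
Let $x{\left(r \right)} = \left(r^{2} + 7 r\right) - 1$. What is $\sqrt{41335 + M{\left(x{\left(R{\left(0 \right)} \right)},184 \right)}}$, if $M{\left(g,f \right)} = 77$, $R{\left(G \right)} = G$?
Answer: $2 \sqrt{10353} \approx 203.5$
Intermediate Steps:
$x{\left(r \right)} = -1 + r^{2} + 7 r$
$\sqrt{41335 + M{\left(x{\left(R{\left(0 \right)} \right)},184 \right)}} = \sqrt{41335 + 77} = \sqrt{41412} = 2 \sqrt{10353}$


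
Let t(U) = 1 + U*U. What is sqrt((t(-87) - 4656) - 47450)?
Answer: 2*I*sqrt(11134) ≈ 211.04*I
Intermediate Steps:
t(U) = 1 + U**2
sqrt((t(-87) - 4656) - 47450) = sqrt(((1 + (-87)**2) - 4656) - 47450) = sqrt(((1 + 7569) - 4656) - 47450) = sqrt((7570 - 4656) - 47450) = sqrt(2914 - 47450) = sqrt(-44536) = 2*I*sqrt(11134)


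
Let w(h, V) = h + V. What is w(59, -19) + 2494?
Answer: 2534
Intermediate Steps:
w(h, V) = V + h
w(59, -19) + 2494 = (-19 + 59) + 2494 = 40 + 2494 = 2534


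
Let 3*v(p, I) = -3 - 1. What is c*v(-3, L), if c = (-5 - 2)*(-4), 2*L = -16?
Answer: -112/3 ≈ -37.333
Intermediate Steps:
L = -8 (L = (½)*(-16) = -8)
v(p, I) = -4/3 (v(p, I) = (-3 - 1)/3 = (⅓)*(-4) = -4/3)
c = 28 (c = -7*(-4) = 28)
c*v(-3, L) = 28*(-4/3) = -112/3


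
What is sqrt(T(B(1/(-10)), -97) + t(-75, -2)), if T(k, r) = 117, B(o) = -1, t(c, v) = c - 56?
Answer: I*sqrt(14) ≈ 3.7417*I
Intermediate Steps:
t(c, v) = -56 + c
sqrt(T(B(1/(-10)), -97) + t(-75, -2)) = sqrt(117 + (-56 - 75)) = sqrt(117 - 131) = sqrt(-14) = I*sqrt(14)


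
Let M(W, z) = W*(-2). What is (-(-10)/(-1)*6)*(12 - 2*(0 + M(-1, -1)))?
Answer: -480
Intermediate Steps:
M(W, z) = -2*W
(-(-10)/(-1)*6)*(12 - 2*(0 + M(-1, -1))) = (-(-10)/(-1)*6)*(12 - 2*(0 - 2*(-1))) = (-(-10)*(-1)*6)*(12 - 2*(0 + 2)) = (-2*5*6)*(12 - 2*2) = (-10*6)*(12 - 4) = -60*8 = -480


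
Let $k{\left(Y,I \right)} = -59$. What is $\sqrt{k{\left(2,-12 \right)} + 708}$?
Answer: $\sqrt{649} \approx 25.475$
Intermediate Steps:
$\sqrt{k{\left(2,-12 \right)} + 708} = \sqrt{-59 + 708} = \sqrt{649}$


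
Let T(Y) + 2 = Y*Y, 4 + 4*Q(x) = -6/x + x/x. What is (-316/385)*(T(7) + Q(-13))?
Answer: -190469/5005 ≈ -38.056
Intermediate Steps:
Q(x) = -¾ - 3/(2*x) (Q(x) = -1 + (-6/x + x/x)/4 = -1 + (-6/x + 1)/4 = -1 + (1 - 6/x)/4 = -1 + (¼ - 3/(2*x)) = -¾ - 3/(2*x))
T(Y) = -2 + Y² (T(Y) = -2 + Y*Y = -2 + Y²)
(-316/385)*(T(7) + Q(-13)) = (-316/385)*((-2 + 7²) + (¾)*(-2 - 1*(-13))/(-13)) = (-316*1/385)*((-2 + 49) + (¾)*(-1/13)*(-2 + 13)) = -316*(47 + (¾)*(-1/13)*11)/385 = -316*(47 - 33/52)/385 = -316/385*2411/52 = -190469/5005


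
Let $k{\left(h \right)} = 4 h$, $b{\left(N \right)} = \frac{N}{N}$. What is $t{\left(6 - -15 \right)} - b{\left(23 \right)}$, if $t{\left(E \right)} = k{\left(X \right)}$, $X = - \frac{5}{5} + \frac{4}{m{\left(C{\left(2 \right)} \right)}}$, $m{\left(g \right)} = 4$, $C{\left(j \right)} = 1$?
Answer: $-1$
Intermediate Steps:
$b{\left(N \right)} = 1$
$X = 0$ ($X = - \frac{5}{5} + \frac{4}{4} = \left(-5\right) \frac{1}{5} + 4 \cdot \frac{1}{4} = -1 + 1 = 0$)
$t{\left(E \right)} = 0$ ($t{\left(E \right)} = 4 \cdot 0 = 0$)
$t{\left(6 - -15 \right)} - b{\left(23 \right)} = 0 - 1 = -1$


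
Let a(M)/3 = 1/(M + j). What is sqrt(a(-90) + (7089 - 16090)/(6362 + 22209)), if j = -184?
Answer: I*sqrt(19978112838098)/7828454 ≈ 0.57095*I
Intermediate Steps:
a(M) = 3/(-184 + M) (a(M) = 3/(M - 184) = 3/(-184 + M))
sqrt(a(-90) + (7089 - 16090)/(6362 + 22209)) = sqrt(3/(-184 - 90) + (7089 - 16090)/(6362 + 22209)) = sqrt(3/(-274) - 9001/28571) = sqrt(3*(-1/274) - 9001*1/28571) = sqrt(-3/274 - 9001/28571) = sqrt(-2551987/7828454) = I*sqrt(19978112838098)/7828454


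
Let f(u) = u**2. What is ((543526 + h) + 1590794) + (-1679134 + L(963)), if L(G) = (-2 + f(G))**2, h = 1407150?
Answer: 860011415025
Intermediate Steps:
L(G) = (-2 + G**2)**2
((543526 + h) + 1590794) + (-1679134 + L(963)) = ((543526 + 1407150) + 1590794) + (-1679134 + (-2 + 963**2)**2) = (1950676 + 1590794) + (-1679134 + (-2 + 927369)**2) = 3541470 + (-1679134 + 927367**2) = 3541470 + (-1679134 + 860009552689) = 3541470 + 860007873555 = 860011415025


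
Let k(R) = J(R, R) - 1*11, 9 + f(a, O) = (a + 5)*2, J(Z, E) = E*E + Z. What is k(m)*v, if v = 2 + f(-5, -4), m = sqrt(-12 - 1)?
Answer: 168 - 7*I*sqrt(13) ≈ 168.0 - 25.239*I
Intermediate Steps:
J(Z, E) = Z + E**2 (J(Z, E) = E**2 + Z = Z + E**2)
f(a, O) = 1 + 2*a (f(a, O) = -9 + (a + 5)*2 = -9 + (5 + a)*2 = -9 + (10 + 2*a) = 1 + 2*a)
m = I*sqrt(13) (m = sqrt(-13) = I*sqrt(13) ≈ 3.6056*I)
v = -7 (v = 2 + (1 + 2*(-5)) = 2 + (1 - 10) = 2 - 9 = -7)
k(R) = -11 + R + R**2 (k(R) = (R + R**2) - 1*11 = (R + R**2) - 11 = -11 + R + R**2)
k(m)*v = (-11 + I*sqrt(13) + (I*sqrt(13))**2)*(-7) = (-11 + I*sqrt(13) - 13)*(-7) = (-24 + I*sqrt(13))*(-7) = 168 - 7*I*sqrt(13)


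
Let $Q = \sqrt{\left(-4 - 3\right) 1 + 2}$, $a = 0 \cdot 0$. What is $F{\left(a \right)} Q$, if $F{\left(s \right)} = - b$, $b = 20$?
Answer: $- 20 i \sqrt{5} \approx - 44.721 i$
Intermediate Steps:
$a = 0$
$Q = i \sqrt{5}$ ($Q = \sqrt{\left(-7\right) 1 + 2} = \sqrt{-7 + 2} = \sqrt{-5} = i \sqrt{5} \approx 2.2361 i$)
$F{\left(s \right)} = -20$ ($F{\left(s \right)} = \left(-1\right) 20 = -20$)
$F{\left(a \right)} Q = - 20 i \sqrt{5}$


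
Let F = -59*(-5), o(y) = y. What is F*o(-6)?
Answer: -1770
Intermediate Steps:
F = 295
F*o(-6) = 295*(-6) = -1770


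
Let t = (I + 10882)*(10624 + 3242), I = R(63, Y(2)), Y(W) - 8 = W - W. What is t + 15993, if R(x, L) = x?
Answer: 151779363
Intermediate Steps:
Y(W) = 8 (Y(W) = 8 + (W - W) = 8 + 0 = 8)
I = 63
t = 151763370 (t = (63 + 10882)*(10624 + 3242) = 10945*13866 = 151763370)
t + 15993 = 151763370 + 15993 = 151779363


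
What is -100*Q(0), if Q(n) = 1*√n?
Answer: 0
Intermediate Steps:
Q(n) = √n
-100*Q(0) = -100*√0 = -100*0 = 0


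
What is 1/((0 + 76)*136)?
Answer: 1/10336 ≈ 9.6749e-5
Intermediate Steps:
1/((0 + 76)*136) = 1/(76*136) = 1/10336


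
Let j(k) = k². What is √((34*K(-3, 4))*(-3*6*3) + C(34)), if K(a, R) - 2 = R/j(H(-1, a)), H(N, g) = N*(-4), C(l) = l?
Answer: I*√4097 ≈ 64.008*I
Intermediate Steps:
H(N, g) = -4*N
K(a, R) = 2 + R/16 (K(a, R) = 2 + R/((-4*(-1))²) = 2 + R/(4²) = 2 + R/16)
√((34*K(-3, 4))*(-3*6*3) + C(34)) = √((34*(2 + (1/16)*4))*(-3*6*3) + 34) = √((34*(2 + ¼))*(-18*3) + 34) = √((34*(9/4))*(-54) + 34) = √((153/2)*(-54) + 34) = √(-4131 + 34) = √(-4097) = I*√4097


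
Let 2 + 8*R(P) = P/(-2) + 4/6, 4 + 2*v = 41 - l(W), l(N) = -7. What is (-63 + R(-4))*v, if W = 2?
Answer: -8305/6 ≈ -1384.2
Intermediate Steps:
v = 22 (v = -2 + (41 - 1*(-7))/2 = -2 + (41 + 7)/2 = -2 + (1/2)*48 = -2 + 24 = 22)
R(P) = -1/6 - P/16 (R(P) = -1/4 + (P/(-2) + 4/6)/8 = -1/4 + (P*(-1/2) + 4*(1/6))/8 = -1/4 + (-P/2 + 2/3)/8 = -1/4 + (2/3 - P/2)/8 = -1/4 + (1/12 - P/16) = -1/6 - P/16)
(-63 + R(-4))*v = (-63 + (-1/6 - 1/16*(-4)))*22 = (-63 + (-1/6 + 1/4))*22 = (-63 + 1/12)*22 = -755/12*22 = -8305/6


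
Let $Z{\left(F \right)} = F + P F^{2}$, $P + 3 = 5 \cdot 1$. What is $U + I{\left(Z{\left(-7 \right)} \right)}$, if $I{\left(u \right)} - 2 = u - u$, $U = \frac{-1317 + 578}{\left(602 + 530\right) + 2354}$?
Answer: $\frac{6233}{3486} \approx 1.788$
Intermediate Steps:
$P = 2$ ($P = -3 + 5 \cdot 1 = -3 + 5 = 2$)
$Z{\left(F \right)} = F + 2 F^{2}$
$U = - \frac{739}{3486}$ ($U = - \frac{739}{1132 + 2354} = - \frac{739}{3486} \approx -0.21199$)
$I{\left(u \right)} = 2$ ($I{\left(u \right)} = 2 + \left(u - u\right) = 2 + 0 = 2$)
$U + I{\left(Z{\left(-7 \right)} \right)} = - \frac{739}{3486} + 2 = \frac{6233}{3486}$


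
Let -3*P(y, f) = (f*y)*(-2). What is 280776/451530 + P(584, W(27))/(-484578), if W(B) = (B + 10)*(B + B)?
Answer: -1992424964/2025939855 ≈ -0.98346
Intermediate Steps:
W(B) = 2*B*(10 + B) (W(B) = (10 + B)*(2*B) = 2*B*(10 + B))
P(y, f) = 2*f*y/3 (P(y, f) = -f*y*(-2)/3 = -(-2)*f*y/3 = 2*f*y/3)
280776/451530 + P(584, W(27))/(-484578) = 280776/451530 + ((⅔)*(2*27*(10 + 27))*584)/(-484578) = 280776*(1/451530) + ((⅔)*(2*27*37)*584)*(-1/484578) = 46796/75255 + ((⅔)*1998*584)*(-1/484578) = 46796/75255 + 777888*(-1/484578) = 46796/75255 - 43216/26921 = -1992424964/2025939855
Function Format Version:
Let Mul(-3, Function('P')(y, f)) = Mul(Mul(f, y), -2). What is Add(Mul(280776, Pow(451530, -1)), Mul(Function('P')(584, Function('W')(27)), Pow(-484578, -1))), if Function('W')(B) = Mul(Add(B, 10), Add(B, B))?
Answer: Rational(-1992424964, 2025939855) ≈ -0.98346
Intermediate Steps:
Function('W')(B) = Mul(2, B, Add(10, B)) (Function('W')(B) = Mul(Add(10, B), Mul(2, B)) = Mul(2, B, Add(10, B)))
Function('P')(y, f) = Mul(Rational(2, 3), f, y) (Function('P')(y, f) = Mul(Rational(-1, 3), Mul(Mul(f, y), -2)) = Mul(Rational(-1, 3), Mul(-2, f, y)) = Mul(Rational(2, 3), f, y))
Add(Mul(280776, Pow(451530, -1)), Mul(Function('P')(584, Function('W')(27)), Pow(-484578, -1))) = Add(Mul(280776, Pow(451530, -1)), Mul(Mul(Rational(2, 3), Mul(2, 27, Add(10, 27)), 584), Pow(-484578, -1))) = Add(Mul(280776, Rational(1, 451530)), Mul(Mul(Rational(2, 3), Mul(2, 27, 37), 584), Rational(-1, 484578))) = Add(Rational(46796, 75255), Mul(Mul(Rational(2, 3), 1998, 584), Rational(-1, 484578))) = Add(Rational(46796, 75255), Mul(777888, Rational(-1, 484578))) = Add(Rational(46796, 75255), Rational(-43216, 26921)) = Rational(-1992424964, 2025939855)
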